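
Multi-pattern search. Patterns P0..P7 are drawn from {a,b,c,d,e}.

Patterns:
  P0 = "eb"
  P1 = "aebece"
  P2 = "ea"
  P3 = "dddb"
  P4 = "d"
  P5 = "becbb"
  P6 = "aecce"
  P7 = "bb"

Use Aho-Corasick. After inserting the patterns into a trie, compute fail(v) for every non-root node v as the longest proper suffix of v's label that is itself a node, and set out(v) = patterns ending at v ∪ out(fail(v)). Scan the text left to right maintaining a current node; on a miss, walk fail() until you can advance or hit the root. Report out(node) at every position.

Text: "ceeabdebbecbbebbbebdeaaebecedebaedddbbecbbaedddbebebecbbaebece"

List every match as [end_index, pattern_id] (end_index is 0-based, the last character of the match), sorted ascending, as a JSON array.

Build:
Trie nodes:
  0='ε' goto a→3 b→14 d→10 e→1
  1='e' goto a→9 b→2
  2='eb' goto ·  ←P0
  3='a' goto e→4
  4='ae' goto b→5 c→19
  5='aeb' goto e→6
  6='aebe' goto c→7
  7='aebec' goto e→8
  8='aebece' goto ·  ←P1
  9='ea' goto ·  ←P2
  10='d' goto d→11  ←P4
  11='dd' goto d→12
  12='ddd' goto b→13
  13='dddb' goto ·  ←P3
  14='b' goto b→22 e→15
  15='be' goto c→16
  16='bec' goto b→17
  17='becb' goto b→18
  18='becbb' goto ·  ←P5
  19='aec' goto c→20
  20='aecc' goto e→21
  21='aecce' goto ·  ←P6
  22='bb' goto ·  ←P7

Failure links (BFS by depth):
  fail(1) 'e': from fail(0)=0 chase 'e': 0 ⇒ 0;  out=∅∪out(0)=∅
  fail(3) 'a': from fail(0)=0 chase 'a': 0 ⇒ 0;  out=∅∪out(0)=∅
  fail(10) 'd': from fail(0)=0 chase 'd': 0 ⇒ 0;  out={4}∪out(0)={4}
  fail(14) 'b': from fail(0)=0 chase 'b': 0 ⇒ 0;  out=∅∪out(0)=∅
  fail(2) 'eb': from fail(1)=0 chase 'b': 0 ⇒ 14;  out={0}∪out(14)={0}
  fail(4) 'ae': from fail(3)=0 chase 'e': 0 ⇒ 1;  out=∅∪out(1)=∅
  fail(9) 'ea': from fail(1)=0 chase 'a': 0 ⇒ 3;  out={2}∪out(3)={2}
  fail(11) 'dd': from fail(10)=0 chase 'd': 0 ⇒ 10;  out=∅∪out(10)={4}
  fail(15) 'be': from fail(14)=0 chase 'e': 0 ⇒ 1;  out=∅∪out(1)=∅
  fail(22) 'bb': from fail(14)=0 chase 'b': 0 ⇒ 14;  out={7}∪out(14)={7}
  fail(5) 'aeb': from fail(4)=1 chase 'b': 1 ⇒ 2;  out=∅∪out(2)={0}
  fail(12) 'ddd': from fail(11)=10 chase 'd': 10 ⇒ 11;  out=∅∪out(11)={4}
  fail(16) 'bec': from fail(15)=1 chase 'c': 1→0 ⇒ 0;  out=∅∪out(0)=∅
  fail(19) 'aec': from fail(4)=1 chase 'c': 1→0 ⇒ 0;  out=∅∪out(0)=∅
  fail(6) 'aebe': from fail(5)=2 chase 'e': 2→14 ⇒ 15;  out=∅∪out(15)=∅
  fail(13) 'dddb': from fail(12)=11 chase 'b': 11→10→0 ⇒ 14;  out={3}∪out(14)={3}
  fail(17) 'becb': from fail(16)=0 chase 'b': 0 ⇒ 14;  out=∅∪out(14)=∅
  fail(20) 'aecc': from fail(19)=0 chase 'c': 0 ⇒ 0;  out=∅∪out(0)=∅
  fail(7) 'aebec': from fail(6)=15 chase 'c': 15 ⇒ 16;  out=∅∪out(16)=∅
  fail(18) 'becbb': from fail(17)=14 chase 'b': 14 ⇒ 22;  out={5}∪out(22)={5,7}
  fail(21) 'aecce': from fail(20)=0 chase 'e': 0 ⇒ 1;  out={6}∪out(1)={6}
  fail(8) 'aebece': from fail(7)=16 chase 'e': 16→0 ⇒ 1;  out={1}∪out(1)={1}

Run:
[0] read 'c'  n0⇒n0
[1] read 'e'  n0⇒n1
[2] read 'e'  n1⇒n1 (via fail)
[3] read 'a'  n1⇒n9  → match P2@[2:3]
[4] read 'b'  n9⇒n14 (via fail)
[5] read 'd'  n14⇒n10 (via fail)  → match P4@[5:5]
[6] read 'e'  n10⇒n1 (via fail)
[7] read 'b'  n1⇒n2  → match P0@[6:7]
[8] read 'b'  n2⇒n22 (via fail)  → match P7@[7:8]
[9] read 'e'  n22⇒n15 (via fail)
[10] read 'c'  n15⇒n16
[11] read 'b'  n16⇒n17
[12] read 'b'  n17⇒n18  → match P5@[8:12],P7@[11:12]
[13] read 'e'  n18⇒n15 (via fail)
[14] read 'b'  n15⇒n2 (via fail)  → match P0@[13:14]
[15] read 'b'  n2⇒n22 (via fail)  → match P7@[14:15]
[16] read 'b'  n22⇒n22 (via fail)  → match P7@[15:16]
[17] read 'e'  n22⇒n15 (via fail)
[18] read 'b'  n15⇒n2 (via fail)  → match P0@[17:18]
[19] read 'd'  n2⇒n10 (via fail)  → match P4@[19:19]
[20] read 'e'  n10⇒n1 (via fail)
[21] read 'a'  n1⇒n9  → match P2@[20:21]
[22] read 'a'  n9⇒n3 (via fail)
[23] read 'e'  n3⇒n4
[24] read 'b'  n4⇒n5  → match P0@[23:24]
[25] read 'e'  n5⇒n6
[26] read 'c'  n6⇒n7
[27] read 'e'  n7⇒n8  → match P1@[22:27]
[28] read 'd'  n8⇒n10 (via fail)  → match P4@[28:28]
[29] read 'e'  n10⇒n1 (via fail)
[30] read 'b'  n1⇒n2  → match P0@[29:30]
[31] read 'a'  n2⇒n3 (via fail)
[32] read 'e'  n3⇒n4
[33] read 'd'  n4⇒n10 (via fail)  → match P4@[33:33]
[34] read 'd'  n10⇒n11  → match P4@[34:34]
[35] read 'd'  n11⇒n12  → match P4@[35:35]
[36] read 'b'  n12⇒n13  → match P3@[33:36]
[37] read 'b'  n13⇒n22 (via fail)  → match P7@[36:37]
[38] read 'e'  n22⇒n15 (via fail)
[39] read 'c'  n15⇒n16
[40] read 'b'  n16⇒n17
[41] read 'b'  n17⇒n18  → match P5@[37:41],P7@[40:41]
[42] read 'a'  n18⇒n3 (via fail)
[43] read 'e'  n3⇒n4
[44] read 'd'  n4⇒n10 (via fail)  → match P4@[44:44]
[45] read 'd'  n10⇒n11  → match P4@[45:45]
[46] read 'd'  n11⇒n12  → match P4@[46:46]
[47] read 'b'  n12⇒n13  → match P3@[44:47]
[48] read 'e'  n13⇒n15 (via fail)
[49] read 'b'  n15⇒n2 (via fail)  → match P0@[48:49]
[50] read 'e'  n2⇒n15 (via fail)
[51] read 'b'  n15⇒n2 (via fail)  → match P0@[50:51]
[52] read 'e'  n2⇒n15 (via fail)
[53] read 'c'  n15⇒n16
[54] read 'b'  n16⇒n17
[55] read 'b'  n17⇒n18  → match P5@[51:55],P7@[54:55]
[56] read 'a'  n18⇒n3 (via fail)
[57] read 'e'  n3⇒n4
[58] read 'b'  n4⇒n5  → match P0@[57:58]
[59] read 'e'  n5⇒n6
[60] read 'c'  n6⇒n7
[61] read 'e'  n7⇒n8  → match P1@[56:61]

Result: [[3,2],[5,4],[7,0],[8,7],[12,5],[12,7],[14,0],[15,7],[16,7],[18,0],[19,4],[21,2],[24,0],[27,1],[28,4],[30,0],[33,4],[34,4],[35,4],[36,3],[37,7],[41,5],[41,7],[44,4],[45,4],[46,4],[47,3],[49,0],[51,0],[55,5],[55,7],[58,0],[61,1]]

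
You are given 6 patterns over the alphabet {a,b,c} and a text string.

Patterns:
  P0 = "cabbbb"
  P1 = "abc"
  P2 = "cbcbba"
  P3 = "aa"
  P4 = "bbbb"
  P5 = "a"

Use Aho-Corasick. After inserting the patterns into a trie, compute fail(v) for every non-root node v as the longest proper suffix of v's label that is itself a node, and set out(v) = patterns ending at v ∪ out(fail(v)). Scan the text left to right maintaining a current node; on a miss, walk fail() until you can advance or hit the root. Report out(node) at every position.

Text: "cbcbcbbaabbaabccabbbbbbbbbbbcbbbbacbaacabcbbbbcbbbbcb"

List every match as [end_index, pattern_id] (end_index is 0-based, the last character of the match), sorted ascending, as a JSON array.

Build:
Trie (insert patterns):
  0='ε' goto a→7 b→16 c→1
  1='c' goto a→2 b→10
  2='ca' goto b→3
  3='cab' goto b→4
  4='cabb' goto b→5
  5='cabbb' goto b→6
  6='cabbbb' goto ·  [P0 ends]
  7='a' goto a→15 b→8  [P5 ends]
  8='ab' goto c→9
  9='abc' goto ·  [P1 ends]
  10='cb' goto c→11
  11='cbc' goto b→12
  12='cbcb' goto b→13
  13='cbcbb' goto a→14
  14='cbcbba' goto ·  [P2 ends]
  15='aa' goto ·  [P3 ends]
  16='b' goto b→17
  17='bb' goto b→18
  18='bbb' goto b→19
  19='bbbb' goto ·  [P4 ends]

BFS fail/out derivation:
  n1('c'): parent n0 fail=0; on 'c' 0 → fail=0;  out ∅∪∅=∅
  n7('a'): parent n0 fail=0; on 'a' 0 → fail=0;  out {5}∪∅={5}
  n16('b'): parent n0 fail=0; on 'b' 0 → fail=0;  out ∅∪∅=∅
  n2('ca'): parent n1 fail=0; on 'a' 0 → fail=7;  out ∅∪{5}={5}
  n8('ab'): parent n7 fail=0; on 'b' 0 → fail=16;  out ∅∪∅=∅
  n10('cb'): parent n1 fail=0; on 'b' 0 → fail=16;  out ∅∪∅=∅
  n15('aa'): parent n7 fail=0; on 'a' 0 → fail=7;  out {3}∪{5}={3,5}
  n17('bb'): parent n16 fail=0; on 'b' 0 → fail=16;  out ∅∪∅=∅
  n3('cab'): parent n2 fail=7; on 'b' 7 → fail=8;  out ∅∪∅=∅
  n9('abc'): parent n8 fail=16; on 'c' 16→0 → fail=1;  out {1}∪∅={1}
  n11('cbc'): parent n10 fail=16; on 'c' 16→0 → fail=1;  out ∅∪∅=∅
  n18('bbb'): parent n17 fail=16; on 'b' 16 → fail=17;  out ∅∪∅=∅
  n4('cabb'): parent n3 fail=8; on 'b' 8→16 → fail=17;  out ∅∪∅=∅
  n12('cbcb'): parent n11 fail=1; on 'b' 1 → fail=10;  out ∅∪∅=∅
  n19('bbbb'): parent n18 fail=17; on 'b' 17 → fail=18;  out {4}∪∅={4}
  n5('cabbb'): parent n4 fail=17; on 'b' 17 → fail=18;  out ∅∪∅=∅
  n13('cbcbb'): parent n12 fail=10; on 'b' 10→16 → fail=17;  out ∅∪∅=∅
  n6('cabbbb'): parent n5 fail=18; on 'b' 18 → fail=19;  out {0}∪{4}={0,4}
  n14('cbcbba'): parent n13 fail=17; on 'a' 17→16→0 → fail=7;  out {2}∪{5}={2,5}

Text stream:
[0] read 'c'  n0⇒n1
[1] read 'b'  n1⇒n10
[2] read 'c'  n10⇒n11
[3] read 'b'  n11⇒n12
[4] read 'c'  n12⇒n11 (fail-walked)
[5] read 'b'  n11⇒n12
[6] read 'b'  n12⇒n13
[7] read 'a'  n13⇒n14  ** P2@[2:7],P5@[7:7]
[8] read 'a'  n14⇒n15 (fail-walked)  ** P3@[7:8],P5@[8:8]
[9] read 'b'  n15⇒n8 (fail-walked)
[10] read 'b'  n8⇒n17 (fail-walked)
[11] read 'a'  n17⇒n7 (fail-walked)  ** P5@[11:11]
[12] read 'a'  n7⇒n15  ** P3@[11:12],P5@[12:12]
[13] read 'b'  n15⇒n8 (fail-walked)
[14] read 'c'  n8⇒n9  ** P1@[12:14]
[15] read 'c'  n9⇒n1 (fail-walked)
[16] read 'a'  n1⇒n2  ** P5@[16:16]
[17] read 'b'  n2⇒n3
[18] read 'b'  n3⇒n4
[19] read 'b'  n4⇒n5
[20] read 'b'  n5⇒n6  ** P0@[15:20],P4@[17:20]
[21] read 'b'  n6⇒n19 (fail-walked)  ** P4@[18:21]
[22] read 'b'  n19⇒n19 (fail-walked)  ** P4@[19:22]
[23] read 'b'  n19⇒n19 (fail-walked)  ** P4@[20:23]
[24] read 'b'  n19⇒n19 (fail-walked)  ** P4@[21:24]
[25] read 'b'  n19⇒n19 (fail-walked)  ** P4@[22:25]
[26] read 'b'  n19⇒n19 (fail-walked)  ** P4@[23:26]
[27] read 'b'  n19⇒n19 (fail-walked)  ** P4@[24:27]
[28] read 'c'  n19⇒n1 (fail-walked)
[29] read 'b'  n1⇒n10
[30] read 'b'  n10⇒n17 (fail-walked)
[31] read 'b'  n17⇒n18
[32] read 'b'  n18⇒n19  ** P4@[29:32]
[33] read 'a'  n19⇒n7 (fail-walked)  ** P5@[33:33]
[34] read 'c'  n7⇒n1 (fail-walked)
[35] read 'b'  n1⇒n10
[36] read 'a'  n10⇒n7 (fail-walked)  ** P5@[36:36]
[37] read 'a'  n7⇒n15  ** P3@[36:37],P5@[37:37]
[38] read 'c'  n15⇒n1 (fail-walked)
[39] read 'a'  n1⇒n2  ** P5@[39:39]
[40] read 'b'  n2⇒n3
[41] read 'c'  n3⇒n9 (fail-walked)  ** P1@[39:41]
[42] read 'b'  n9⇒n10 (fail-walked)
[43] read 'b'  n10⇒n17 (fail-walked)
[44] read 'b'  n17⇒n18
[45] read 'b'  n18⇒n19  ** P4@[42:45]
[46] read 'c'  n19⇒n1 (fail-walked)
[47] read 'b'  n1⇒n10
[48] read 'b'  n10⇒n17 (fail-walked)
[49] read 'b'  n17⇒n18
[50] read 'b'  n18⇒n19  ** P4@[47:50]
[51] read 'c'  n19⇒n1 (fail-walked)
[52] read 'b'  n1⇒n10

Result: [[7,2],[7,5],[8,3],[8,5],[11,5],[12,3],[12,5],[14,1],[16,5],[20,0],[20,4],[21,4],[22,4],[23,4],[24,4],[25,4],[26,4],[27,4],[32,4],[33,5],[36,5],[37,3],[37,5],[39,5],[41,1],[45,4],[50,4]]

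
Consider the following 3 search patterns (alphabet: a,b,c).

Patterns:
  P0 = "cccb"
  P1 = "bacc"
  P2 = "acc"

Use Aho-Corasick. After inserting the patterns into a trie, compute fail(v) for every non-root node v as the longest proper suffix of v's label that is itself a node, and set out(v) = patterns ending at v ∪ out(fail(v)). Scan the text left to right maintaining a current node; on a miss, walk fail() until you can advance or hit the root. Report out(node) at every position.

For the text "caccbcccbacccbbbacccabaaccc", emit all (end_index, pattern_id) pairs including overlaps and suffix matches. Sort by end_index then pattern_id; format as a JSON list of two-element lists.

Build:
Trie (insert patterns):
  0='ε' goto a→9 b→5 c→1
  1='c' goto c→2
  2='cc' goto c→3
  3='ccc' goto b→4
  4='cccb' goto ·  ←P0
  5='b' goto a→6
  6='ba' goto c→7
  7='bac' goto c→8
  8='bacc' goto ·  ←P1
  9='a' goto c→10
  10='ac' goto c→11
  11='acc' goto ·  ←P2

BFS fail/out derivation:
  n1('c'): parent n0 fail=0; on 'c' 0 → fail=0;  out ∅∪∅=∅
  n5('b'): parent n0 fail=0; on 'b' 0 → fail=0;  out ∅∪∅=∅
  n9('a'): parent n0 fail=0; on 'a' 0 → fail=0;  out ∅∪∅=∅
  n2('cc'): parent n1 fail=0; on 'c' 0 → fail=1;  out ∅∪∅=∅
  n6('ba'): parent n5 fail=0; on 'a' 0 → fail=9;  out ∅∪∅=∅
  n10('ac'): parent n9 fail=0; on 'c' 0 → fail=1;  out ∅∪∅=∅
  n3('ccc'): parent n2 fail=1; on 'c' 1 → fail=2;  out ∅∪∅=∅
  n7('bac'): parent n6 fail=9; on 'c' 9 → fail=10;  out ∅∪∅=∅
  n11('acc'): parent n10 fail=1; on 'c' 1 → fail=2;  out {2}∪∅={2}
  n4('cccb'): parent n3 fail=2; on 'b' 2→1→0 → fail=5;  out {0}∪∅={0}
  n8('bacc'): parent n7 fail=10; on 'c' 10 → fail=11;  out {1}∪{2}={1,2}

Run:
pos 0 'c': at 1
pos 1 'a': at 9 ·f
pos 2 'c': at 10
pos 3 'c': at 11  → match P2@[1:3]
pos 4 'b': at 5 ·f
pos 5 'c': at 1 ·f
pos 6 'c': at 2
pos 7 'c': at 3
pos 8 'b': at 4  → match P0@[5:8]
pos 9 'a': at 6 ·f
pos 10 'c': at 7
pos 11 'c': at 8  → match P1@[8:11],P2@[9:11]
pos 12 'c': at 3 ·f
pos 13 'b': at 4  → match P0@[10:13]
pos 14 'b': at 5 ·f
pos 15 'b': at 5 ·f
pos 16 'a': at 6
pos 17 'c': at 7
pos 18 'c': at 8  → match P1@[15:18],P2@[16:18]
pos 19 'c': at 3 ·f
pos 20 'a': at 9 ·f
pos 21 'b': at 5 ·f
pos 22 'a': at 6
pos 23 'a': at 9 ·f
pos 24 'c': at 10
pos 25 'c': at 11  → match P2@[23:25]
pos 26 'c': at 3 ·f

Matches: [[3,2],[8,0],[11,1],[11,2],[13,0],[18,1],[18,2],[25,2]]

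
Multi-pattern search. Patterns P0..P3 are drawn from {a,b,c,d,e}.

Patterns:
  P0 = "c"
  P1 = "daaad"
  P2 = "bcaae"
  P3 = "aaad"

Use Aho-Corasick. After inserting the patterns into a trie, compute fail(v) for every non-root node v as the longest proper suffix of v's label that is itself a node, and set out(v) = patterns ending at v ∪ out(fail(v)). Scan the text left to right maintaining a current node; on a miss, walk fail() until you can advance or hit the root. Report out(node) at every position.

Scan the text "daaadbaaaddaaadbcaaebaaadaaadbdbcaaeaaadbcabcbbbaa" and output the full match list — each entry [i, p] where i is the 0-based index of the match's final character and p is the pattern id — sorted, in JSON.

Construct AC machine:
Trie (insert patterns):
  0='ε' goto a→12 b→7 c→1 d→2
  1='c' goto ·  ←P0
  2='d' goto a→3
  3='da' goto a→4
  4='daa' goto a→5
  5='daaa' goto d→6
  6='daaad' goto ·  ←P1
  7='b' goto c→8
  8='bc' goto a→9
  9='bca' goto a→10
  10='bcaa' goto e→11
  11='bcaae' goto ·  ←P2
  12='a' goto a→13
  13='aa' goto a→14
  14='aaa' goto d→15
  15='aaad' goto ·  ←P3

Failure links (BFS by depth):
  n1('c'): parent n0 fail=0; on 'c' 0 → fail=0;  out {0}∪∅={0}
  n2('d'): parent n0 fail=0; on 'd' 0 → fail=0;  out ∅∪∅=∅
  n7('b'): parent n0 fail=0; on 'b' 0 → fail=0;  out ∅∪∅=∅
  n12('a'): parent n0 fail=0; on 'a' 0 → fail=0;  out ∅∪∅=∅
  n3('da'): parent n2 fail=0; on 'a' 0 → fail=12;  out ∅∪∅=∅
  n8('bc'): parent n7 fail=0; on 'c' 0 → fail=1;  out ∅∪{0}={0}
  n13('aa'): parent n12 fail=0; on 'a' 0 → fail=12;  out ∅∪∅=∅
  n4('daa'): parent n3 fail=12; on 'a' 12 → fail=13;  out ∅∪∅=∅
  n9('bca'): parent n8 fail=1; on 'a' 1→0 → fail=12;  out ∅∪∅=∅
  n14('aaa'): parent n13 fail=12; on 'a' 12 → fail=13;  out ∅∪∅=∅
  n5('daaa'): parent n4 fail=13; on 'a' 13 → fail=14;  out ∅∪∅=∅
  n10('bcaa'): parent n9 fail=12; on 'a' 12 → fail=13;  out ∅∪∅=∅
  n15('aaad'): parent n14 fail=13; on 'd' 13→12→0 → fail=2;  out {3}∪∅={3}
  n6('daaad'): parent n5 fail=14; on 'd' 14 → fail=15;  out {1}∪{3}={1,3}
  n11('bcaae'): parent n10 fail=13; on 'e' 13→12→0 → fail=0;  out {2}∪∅={2}

Text stream:
pos 0 'd': at 2
pos 1 'a': at 3
pos 2 'a': at 4
pos 3 'a': at 5
pos 4 'd': at 6  ** P1@[0:4],P3@[1:4]
pos 5 'b': at 7 ·f
pos 6 'a': at 12 ·f
pos 7 'a': at 13
pos 8 'a': at 14
pos 9 'd': at 15  ** P3@[6:9]
pos 10 'd': at 2 ·f
pos 11 'a': at 3
pos 12 'a': at 4
pos 13 'a': at 5
pos 14 'd': at 6  ** P1@[10:14],P3@[11:14]
pos 15 'b': at 7 ·f
pos 16 'c': at 8  ** P0@[16:16]
pos 17 'a': at 9
pos 18 'a': at 10
pos 19 'e': at 11  ** P2@[15:19]
pos 20 'b': at 7 ·f
pos 21 'a': at 12 ·f
pos 22 'a': at 13
pos 23 'a': at 14
pos 24 'd': at 15  ** P3@[21:24]
pos 25 'a': at 3 ·f
pos 26 'a': at 4
pos 27 'a': at 5
pos 28 'd': at 6  ** P1@[24:28],P3@[25:28]
pos 29 'b': at 7 ·f
pos 30 'd': at 2 ·f
pos 31 'b': at 7 ·f
pos 32 'c': at 8  ** P0@[32:32]
pos 33 'a': at 9
pos 34 'a': at 10
pos 35 'e': at 11  ** P2@[31:35]
pos 36 'a': at 12 ·f
pos 37 'a': at 13
pos 38 'a': at 14
pos 39 'd': at 15  ** P3@[36:39]
pos 40 'b': at 7 ·f
pos 41 'c': at 8  ** P0@[41:41]
pos 42 'a': at 9
pos 43 'b': at 7 ·f
pos 44 'c': at 8  ** P0@[44:44]
pos 45 'b': at 7 ·f
pos 46 'b': at 7 ·f
pos 47 'b': at 7 ·f
pos 48 'a': at 12 ·f
pos 49 'a': at 13

Matches: [[4,1],[4,3],[9,3],[14,1],[14,3],[16,0],[19,2],[24,3],[28,1],[28,3],[32,0],[35,2],[39,3],[41,0],[44,0]]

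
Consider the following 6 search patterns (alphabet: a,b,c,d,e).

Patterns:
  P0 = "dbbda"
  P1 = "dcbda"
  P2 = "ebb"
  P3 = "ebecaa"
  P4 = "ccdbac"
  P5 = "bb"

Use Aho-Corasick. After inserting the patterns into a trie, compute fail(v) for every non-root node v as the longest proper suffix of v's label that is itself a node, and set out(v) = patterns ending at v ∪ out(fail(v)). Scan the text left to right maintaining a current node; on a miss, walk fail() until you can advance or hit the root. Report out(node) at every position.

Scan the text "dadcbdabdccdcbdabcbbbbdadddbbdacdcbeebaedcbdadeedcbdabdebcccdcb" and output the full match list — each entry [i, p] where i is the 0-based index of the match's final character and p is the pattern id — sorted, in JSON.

Construct AC machine:
Trie (insert patterns):
  0='ε' goto b→23 c→17 d→1 e→10
  1='d' goto b→2 c→6
  2='db' goto b→3
  3='dbb' goto d→4
  4='dbbd' goto a→5
  5='dbbda' goto ·  ←P0
  6='dc' goto b→7
  7='dcb' goto d→8
  8='dcbd' goto a→9
  9='dcbda' goto ·  ←P1
  10='e' goto b→11
  11='eb' goto b→12 e→13
  12='ebb' goto ·  ←P2
  13='ebe' goto c→14
  14='ebec' goto a→15
  15='ebeca' goto a→16
  16='ebecaa' goto ·  ←P3
  17='c' goto c→18
  18='cc' goto d→19
  19='ccd' goto b→20
  20='ccdb' goto a→21
  21='ccdba' goto c→22
  22='ccdbac' goto ·  ←P4
  23='b' goto b→24
  24='bb' goto ·  ←P5

BFS fail/out derivation:
  n1('d'): parent n0 fail=0; on 'd' 0 → fail=0;  out ∅∪∅=∅
  n10('e'): parent n0 fail=0; on 'e' 0 → fail=0;  out ∅∪∅=∅
  n17('c'): parent n0 fail=0; on 'c' 0 → fail=0;  out ∅∪∅=∅
  n23('b'): parent n0 fail=0; on 'b' 0 → fail=0;  out ∅∪∅=∅
  n2('db'): parent n1 fail=0; on 'b' 0 → fail=23;  out ∅∪∅=∅
  n6('dc'): parent n1 fail=0; on 'c' 0 → fail=17;  out ∅∪∅=∅
  n11('eb'): parent n10 fail=0; on 'b' 0 → fail=23;  out ∅∪∅=∅
  n18('cc'): parent n17 fail=0; on 'c' 0 → fail=17;  out ∅∪∅=∅
  n24('bb'): parent n23 fail=0; on 'b' 0 → fail=23;  out {5}∪∅={5}
  n3('dbb'): parent n2 fail=23; on 'b' 23 → fail=24;  out ∅∪{5}={5}
  n7('dcb'): parent n6 fail=17; on 'b' 17→0 → fail=23;  out ∅∪∅=∅
  n12('ebb'): parent n11 fail=23; on 'b' 23 → fail=24;  out {2}∪{5}={2,5}
  n13('ebe'): parent n11 fail=23; on 'e' 23→0 → fail=10;  out ∅∪∅=∅
  n19('ccd'): parent n18 fail=17; on 'd' 17→0 → fail=1;  out ∅∪∅=∅
  n4('dbbd'): parent n3 fail=24; on 'd' 24→23→0 → fail=1;  out ∅∪∅=∅
  n8('dcbd'): parent n7 fail=23; on 'd' 23→0 → fail=1;  out ∅∪∅=∅
  n14('ebec'): parent n13 fail=10; on 'c' 10→0 → fail=17;  out ∅∪∅=∅
  n20('ccdb'): parent n19 fail=1; on 'b' 1 → fail=2;  out ∅∪∅=∅
  n5('dbbda'): parent n4 fail=1; on 'a' 1→0 → fail=0;  out {0}∪∅={0}
  n9('dcbda'): parent n8 fail=1; on 'a' 1→0 → fail=0;  out {1}∪∅={1}
  n15('ebeca'): parent n14 fail=17; on 'a' 17→0 → fail=0;  out ∅∪∅=∅
  n21('ccdba'): parent n20 fail=2; on 'a' 2→23→0 → fail=0;  out ∅∪∅=∅
  n16('ebecaa'): parent n15 fail=0; on 'a' 0 → fail=0;  out {3}∪∅={3}
  n22('ccdbac'): parent n21 fail=0; on 'c' 0 → fail=17;  out {4}∪∅={4}

Text stream:
pos 0 'd': at 1
pos 1 'a': at 0 ·f
pos 2 'd': at 1
pos 3 'c': at 6
pos 4 'b': at 7
pos 5 'd': at 8
pos 6 'a': at 9  emit P1@[2:6]
pos 7 'b': at 23 ·f
pos 8 'd': at 1 ·f
pos 9 'c': at 6
pos 10 'c': at 18 ·f
pos 11 'd': at 19
pos 12 'c': at 6 ·f
pos 13 'b': at 7
pos 14 'd': at 8
pos 15 'a': at 9  emit P1@[11:15]
pos 16 'b': at 23 ·f
pos 17 'c': at 17 ·f
pos 18 'b': at 23 ·f
pos 19 'b': at 24  emit P5@[18:19]
pos 20 'b': at 24 ·f  emit P5@[19:20]
pos 21 'b': at 24 ·f  emit P5@[20:21]
pos 22 'd': at 1 ·f
pos 23 'a': at 0 ·f
pos 24 'd': at 1
pos 25 'd': at 1 ·f
pos 26 'd': at 1 ·f
pos 27 'b': at 2
pos 28 'b': at 3  emit P5@[27:28]
pos 29 'd': at 4
pos 30 'a': at 5  emit P0@[26:30]
pos 31 'c': at 17 ·f
pos 32 'd': at 1 ·f
pos 33 'c': at 6
pos 34 'b': at 7
pos 35 'e': at 10 ·f
pos 36 'e': at 10 ·f
pos 37 'b': at 11
pos 38 'a': at 0 ·f
pos 39 'e': at 10
pos 40 'd': at 1 ·f
pos 41 'c': at 6
pos 42 'b': at 7
pos 43 'd': at 8
pos 44 'a': at 9  emit P1@[40:44]
pos 45 'd': at 1 ·f
pos 46 'e': at 10 ·f
pos 47 'e': at 10 ·f
pos 48 'd': at 1 ·f
pos 49 'c': at 6
pos 50 'b': at 7
pos 51 'd': at 8
pos 52 'a': at 9  emit P1@[48:52]
pos 53 'b': at 23 ·f
pos 54 'd': at 1 ·f
pos 55 'e': at 10 ·f
pos 56 'b': at 11
pos 57 'c': at 17 ·f
pos 58 'c': at 18
pos 59 'c': at 18 ·f
pos 60 'd': at 19
pos 61 'c': at 6 ·f
pos 62 'b': at 7

All matches (sorted): [[6,1],[15,1],[19,5],[20,5],[21,5],[28,5],[30,0],[44,1],[52,1]]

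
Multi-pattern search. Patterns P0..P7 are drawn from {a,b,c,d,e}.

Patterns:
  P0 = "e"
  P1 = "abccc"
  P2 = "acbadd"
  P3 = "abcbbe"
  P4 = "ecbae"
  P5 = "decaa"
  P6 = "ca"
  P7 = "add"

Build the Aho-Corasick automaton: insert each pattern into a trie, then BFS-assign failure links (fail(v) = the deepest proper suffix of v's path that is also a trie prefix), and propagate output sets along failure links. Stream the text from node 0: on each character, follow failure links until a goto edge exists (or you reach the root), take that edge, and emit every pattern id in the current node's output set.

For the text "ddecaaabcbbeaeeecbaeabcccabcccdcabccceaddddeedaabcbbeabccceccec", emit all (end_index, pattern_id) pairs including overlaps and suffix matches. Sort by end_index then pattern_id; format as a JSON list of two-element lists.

Build automaton:
Trie nodes:
  0='ε' goto a→2 c→24 d→19 e→1
  1='e' goto c→15  [P0 ends]
  2='a' goto b→3 c→7 d→26
  3='ab' goto c→4
  4='abc' goto b→12 c→5
  5='abcc' goto c→6
  6='abccc' goto ·  [P1 ends]
  7='ac' goto b→8
  8='acb' goto a→9
  9='acba' goto d→10
  10='acbad' goto d→11
  11='acbadd' goto ·  [P2 ends]
  12='abcb' goto b→13
  13='abcbb' goto e→14
  14='abcbbe' goto ·  [P3 ends]
  15='ec' goto b→16
  16='ecb' goto a→17
  17='ecba' goto e→18
  18='ecbae' goto ·  [P4 ends]
  19='d' goto e→20
  20='de' goto c→21
  21='dec' goto a→22
  22='deca' goto a→23
  23='decaa' goto ·  [P5 ends]
  24='c' goto a→25
  25='ca' goto ·  [P6 ends]
  26='ad' goto d→27
  27='add' goto ·  [P7 ends]

Failure links (BFS by depth):
  n1('e'): parent n0 fail=0; on 'e' 0 → fail=0;  out {0}∪∅={0}
  n2('a'): parent n0 fail=0; on 'a' 0 → fail=0;  out ∅∪∅=∅
  n19('d'): parent n0 fail=0; on 'd' 0 → fail=0;  out ∅∪∅=∅
  n24('c'): parent n0 fail=0; on 'c' 0 → fail=0;  out ∅∪∅=∅
  n3('ab'): parent n2 fail=0; on 'b' 0 → fail=0;  out ∅∪∅=∅
  n7('ac'): parent n2 fail=0; on 'c' 0 → fail=24;  out ∅∪∅=∅
  n15('ec'): parent n1 fail=0; on 'c' 0 → fail=24;  out ∅∪∅=∅
  n20('de'): parent n19 fail=0; on 'e' 0 → fail=1;  out ∅∪{0}={0}
  n25('ca'): parent n24 fail=0; on 'a' 0 → fail=2;  out {6}∪∅={6}
  n26('ad'): parent n2 fail=0; on 'd' 0 → fail=19;  out ∅∪∅=∅
  n4('abc'): parent n3 fail=0; on 'c' 0 → fail=24;  out ∅∪∅=∅
  n8('acb'): parent n7 fail=24; on 'b' 24→0 → fail=0;  out ∅∪∅=∅
  n16('ecb'): parent n15 fail=24; on 'b' 24→0 → fail=0;  out ∅∪∅=∅
  n21('dec'): parent n20 fail=1; on 'c' 1 → fail=15;  out ∅∪∅=∅
  n27('add'): parent n26 fail=19; on 'd' 19→0 → fail=19;  out {7}∪∅={7}
  n5('abcc'): parent n4 fail=24; on 'c' 24→0 → fail=24;  out ∅∪∅=∅
  n9('acba'): parent n8 fail=0; on 'a' 0 → fail=2;  out ∅∪∅=∅
  n12('abcb'): parent n4 fail=24; on 'b' 24→0 → fail=0;  out ∅∪∅=∅
  n17('ecba'): parent n16 fail=0; on 'a' 0 → fail=2;  out ∅∪∅=∅
  n22('deca'): parent n21 fail=15; on 'a' 15→24 → fail=25;  out ∅∪{6}={6}
  n6('abccc'): parent n5 fail=24; on 'c' 24→0 → fail=24;  out {1}∪∅={1}
  n10('acbad'): parent n9 fail=2; on 'd' 2 → fail=26;  out ∅∪∅=∅
  n13('abcbb'): parent n12 fail=0; on 'b' 0 → fail=0;  out ∅∪∅=∅
  n18('ecbae'): parent n17 fail=2; on 'e' 2→0 → fail=1;  out {4}∪{0}={0,4}
  n23('decaa'): parent n22 fail=25; on 'a' 25→2→0 → fail=2;  out {5}∪∅={5}
  n11('acbadd'): parent n10 fail=26; on 'd' 26 → fail=27;  out {2}∪{7}={2,7}
  n14('abcbbe'): parent n13 fail=0; on 'e' 0 → fail=1;  out {3}∪{0}={0,3}

Scan:
i=0 'd': node 0→19
i=1 'd': node 19→19 ·f
i=2 'e': node 19→20  emit P0@[2:2]
i=3 'c': node 20→21
i=4 'a': node 21→22  emit P6@[3:4]
i=5 'a': node 22→23  emit P5@[1:5]
i=6 'a': node 23→2 ·f
i=7 'b': node 2→3
i=8 'c': node 3→4
i=9 'b': node 4→12
i=10 'b': node 12→13
i=11 'e': node 13→14  emit P0@[11:11],P3@[6:11]
i=12 'a': node 14→2 ·f
i=13 'e': node 2→1 ·f  emit P0@[13:13]
i=14 'e': node 1→1 ·f  emit P0@[14:14]
i=15 'e': node 1→1 ·f  emit P0@[15:15]
i=16 'c': node 1→15
i=17 'b': node 15→16
i=18 'a': node 16→17
i=19 'e': node 17→18  emit P0@[19:19],P4@[15:19]
i=20 'a': node 18→2 ·f
i=21 'b': node 2→3
i=22 'c': node 3→4
i=23 'c': node 4→5
i=24 'c': node 5→6  emit P1@[20:24]
i=25 'a': node 6→25 ·f  emit P6@[24:25]
i=26 'b': node 25→3 ·f
i=27 'c': node 3→4
i=28 'c': node 4→5
i=29 'c': node 5→6  emit P1@[25:29]
i=30 'd': node 6→19 ·f
i=31 'c': node 19→24 ·f
i=32 'a': node 24→25  emit P6@[31:32]
i=33 'b': node 25→3 ·f
i=34 'c': node 3→4
i=35 'c': node 4→5
i=36 'c': node 5→6  emit P1@[32:36]
i=37 'e': node 6→1 ·f  emit P0@[37:37]
i=38 'a': node 1→2 ·f
i=39 'd': node 2→26
i=40 'd': node 26→27  emit P7@[38:40]
i=41 'd': node 27→19 ·f
i=42 'd': node 19→19 ·f
i=43 'e': node 19→20  emit P0@[43:43]
i=44 'e': node 20→1 ·f  emit P0@[44:44]
i=45 'd': node 1→19 ·f
i=46 'a': node 19→2 ·f
i=47 'a': node 2→2 ·f
i=48 'b': node 2→3
i=49 'c': node 3→4
i=50 'b': node 4→12
i=51 'b': node 12→13
i=52 'e': node 13→14  emit P0@[52:52],P3@[47:52]
i=53 'a': node 14→2 ·f
i=54 'b': node 2→3
i=55 'c': node 3→4
i=56 'c': node 4→5
i=57 'c': node 5→6  emit P1@[53:57]
i=58 'e': node 6→1 ·f  emit P0@[58:58]
i=59 'c': node 1→15
i=60 'c': node 15→24 ·f
i=61 'e': node 24→1 ·f  emit P0@[61:61]
i=62 'c': node 1→15

Result: [[2,0],[4,6],[5,5],[11,0],[11,3],[13,0],[14,0],[15,0],[19,0],[19,4],[24,1],[25,6],[29,1],[32,6],[36,1],[37,0],[40,7],[43,0],[44,0],[52,0],[52,3],[57,1],[58,0],[61,0]]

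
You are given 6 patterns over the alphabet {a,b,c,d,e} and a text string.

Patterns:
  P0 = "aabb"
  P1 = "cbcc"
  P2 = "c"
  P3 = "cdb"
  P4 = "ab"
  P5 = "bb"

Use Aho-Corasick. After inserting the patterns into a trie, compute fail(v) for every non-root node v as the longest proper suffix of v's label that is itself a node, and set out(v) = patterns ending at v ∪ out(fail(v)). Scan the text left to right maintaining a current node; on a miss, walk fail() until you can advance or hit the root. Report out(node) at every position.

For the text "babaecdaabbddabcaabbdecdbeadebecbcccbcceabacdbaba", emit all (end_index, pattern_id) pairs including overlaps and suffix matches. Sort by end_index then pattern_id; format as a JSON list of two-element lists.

Build:
Trie (insert patterns):
  n0 'ε': a→1 b→12 c→5
  n1 'a': a→2 b→11
  n2 'aa': b→3
  n3 'aab': b→4
  n4 'aabb': ·  [P0 ends]
  n5 'c': b→6 d→9  [P2 ends]
  n6 'cb': c→7
  n7 'cbc': c→8
  n8 'cbcc': ·  [P1 ends]
  n9 'cd': b→10
  n10 'cdb': ·  [P3 ends]
  n11 'ab': ·  [P4 ends]
  n12 'b': b→13
  n13 'bb': ·  [P5 ends]

BFS fail/out derivation:
  fail(1) 'a': from fail(0)=0 chase 'a': 0 ⇒ 0;  out=∅∪out(0)=∅
  fail(5) 'c': from fail(0)=0 chase 'c': 0 ⇒ 0;  out={2}∪out(0)={2}
  fail(12) 'b': from fail(0)=0 chase 'b': 0 ⇒ 0;  out=∅∪out(0)=∅
  fail(2) 'aa': from fail(1)=0 chase 'a': 0 ⇒ 1;  out=∅∪out(1)=∅
  fail(6) 'cb': from fail(5)=0 chase 'b': 0 ⇒ 12;  out=∅∪out(12)=∅
  fail(9) 'cd': from fail(5)=0 chase 'd': 0 ⇒ 0;  out=∅∪out(0)=∅
  fail(11) 'ab': from fail(1)=0 chase 'b': 0 ⇒ 12;  out={4}∪out(12)={4}
  fail(13) 'bb': from fail(12)=0 chase 'b': 0 ⇒ 12;  out={5}∪out(12)={5}
  fail(3) 'aab': from fail(2)=1 chase 'b': 1 ⇒ 11;  out=∅∪out(11)={4}
  fail(7) 'cbc': from fail(6)=12 chase 'c': 12→0 ⇒ 5;  out=∅∪out(5)={2}
  fail(10) 'cdb': from fail(9)=0 chase 'b': 0 ⇒ 12;  out={3}∪out(12)={3}
  fail(4) 'aabb': from fail(3)=11 chase 'b': 11→12 ⇒ 13;  out={0}∪out(13)={0,5}
  fail(8) 'cbcc': from fail(7)=5 chase 'c': 5→0 ⇒ 5;  out={1}∪out(5)={1,2}

Run:
i=0 'b': node 0→12
i=1 'a': node 12→1 (via fail)
i=2 'b': node 1→11  → match P4@[1:2]
i=3 'a': node 11→1 (via fail)
i=4 'e': node 1→0 (via fail)
i=5 'c': node 0→5  → match P2@[5:5]
i=6 'd': node 5→9
i=7 'a': node 9→1 (via fail)
i=8 'a': node 1→2
i=9 'b': node 2→3  → match P4@[8:9]
i=10 'b': node 3→4  → match P0@[7:10],P5@[9:10]
i=11 'd': node 4→0 (via fail)
i=12 'd': node 0→0
i=13 'a': node 0→1
i=14 'b': node 1→11  → match P4@[13:14]
i=15 'c': node 11→5 (via fail)  → match P2@[15:15]
i=16 'a': node 5→1 (via fail)
i=17 'a': node 1→2
i=18 'b': node 2→3  → match P4@[17:18]
i=19 'b': node 3→4  → match P0@[16:19],P5@[18:19]
i=20 'd': node 4→0 (via fail)
i=21 'e': node 0→0
i=22 'c': node 0→5  → match P2@[22:22]
i=23 'd': node 5→9
i=24 'b': node 9→10  → match P3@[22:24]
i=25 'e': node 10→0 (via fail)
i=26 'a': node 0→1
i=27 'd': node 1→0 (via fail)
i=28 'e': node 0→0
i=29 'b': node 0→12
i=30 'e': node 12→0 (via fail)
i=31 'c': node 0→5  → match P2@[31:31]
i=32 'b': node 5→6
i=33 'c': node 6→7  → match P2@[33:33]
i=34 'c': node 7→8  → match P1@[31:34],P2@[34:34]
i=35 'c': node 8→5 (via fail)  → match P2@[35:35]
i=36 'b': node 5→6
i=37 'c': node 6→7  → match P2@[37:37]
i=38 'c': node 7→8  → match P1@[35:38],P2@[38:38]
i=39 'e': node 8→0 (via fail)
i=40 'a': node 0→1
i=41 'b': node 1→11  → match P4@[40:41]
i=42 'a': node 11→1 (via fail)
i=43 'c': node 1→5 (via fail)  → match P2@[43:43]
i=44 'd': node 5→9
i=45 'b': node 9→10  → match P3@[43:45]
i=46 'a': node 10→1 (via fail)
i=47 'b': node 1→11  → match P4@[46:47]
i=48 'a': node 11→1 (via fail)

All matches (sorted): [[2,4],[5,2],[9,4],[10,0],[10,5],[14,4],[15,2],[18,4],[19,0],[19,5],[22,2],[24,3],[31,2],[33,2],[34,1],[34,2],[35,2],[37,2],[38,1],[38,2],[41,4],[43,2],[45,3],[47,4]]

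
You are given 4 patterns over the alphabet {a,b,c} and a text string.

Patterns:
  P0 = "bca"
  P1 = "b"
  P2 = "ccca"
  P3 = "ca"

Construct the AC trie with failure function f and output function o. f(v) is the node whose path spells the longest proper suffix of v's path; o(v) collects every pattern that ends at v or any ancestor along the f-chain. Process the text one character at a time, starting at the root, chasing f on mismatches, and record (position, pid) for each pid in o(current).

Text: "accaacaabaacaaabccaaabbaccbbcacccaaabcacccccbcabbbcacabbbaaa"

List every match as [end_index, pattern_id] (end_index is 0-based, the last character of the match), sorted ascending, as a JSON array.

Build automaton:
Trie (insert patterns):
  n0 'ε': b→1 c→4
  n1 'b': c→2  [P1 ends]
  n2 'bc': a→3
  n3 'bca': ·  [P0 ends]
  n4 'c': a→8 c→5
  n5 'cc': c→6
  n6 'ccc': a→7
  n7 'ccca': ·  [P2 ends]
  n8 'ca': ·  [P3 ends]

Failure links (BFS by depth):
  n1('b'): parent n0 fail=0; on 'b' 0 → fail=0;  out {1}∪∅={1}
  n4('c'): parent n0 fail=0; on 'c' 0 → fail=0;  out ∅∪∅=∅
  n2('bc'): parent n1 fail=0; on 'c' 0 → fail=4;  out ∅∪∅=∅
  n5('cc'): parent n4 fail=0; on 'c' 0 → fail=4;  out ∅∪∅=∅
  n8('ca'): parent n4 fail=0; on 'a' 0 → fail=0;  out {3}∪∅={3}
  n3('bca'): parent n2 fail=4; on 'a' 4 → fail=8;  out {0}∪{3}={0,3}
  n6('ccc'): parent n5 fail=4; on 'c' 4 → fail=5;  out ∅∪∅=∅
  n7('ccca'): parent n6 fail=5; on 'a' 5→4 → fail=8;  out {2}∪{3}={2,3}

Text stream:
i=0 'a': node 0→0
i=1 'c': node 0→4
i=2 'c': node 4→5
i=3 'a': node 5→8 (fail-walked)  emit P3@[2:3]
i=4 'a': node 8→0 (fail-walked)
i=5 'c': node 0→4
i=6 'a': node 4→8  emit P3@[5:6]
i=7 'a': node 8→0 (fail-walked)
i=8 'b': node 0→1  emit P1@[8:8]
i=9 'a': node 1→0 (fail-walked)
i=10 'a': node 0→0
i=11 'c': node 0→4
i=12 'a': node 4→8  emit P3@[11:12]
i=13 'a': node 8→0 (fail-walked)
i=14 'a': node 0→0
i=15 'b': node 0→1  emit P1@[15:15]
i=16 'c': node 1→2
i=17 'c': node 2→5 (fail-walked)
i=18 'a': node 5→8 (fail-walked)  emit P3@[17:18]
i=19 'a': node 8→0 (fail-walked)
i=20 'a': node 0→0
i=21 'b': node 0→1  emit P1@[21:21]
i=22 'b': node 1→1 (fail-walked)  emit P1@[22:22]
i=23 'a': node 1→0 (fail-walked)
i=24 'c': node 0→4
i=25 'c': node 4→5
i=26 'b': node 5→1 (fail-walked)  emit P1@[26:26]
i=27 'b': node 1→1 (fail-walked)  emit P1@[27:27]
i=28 'c': node 1→2
i=29 'a': node 2→3  emit P0@[27:29],P3@[28:29]
i=30 'c': node 3→4 (fail-walked)
i=31 'c': node 4→5
i=32 'c': node 5→6
i=33 'a': node 6→7  emit P2@[30:33],P3@[32:33]
i=34 'a': node 7→0 (fail-walked)
i=35 'a': node 0→0
i=36 'b': node 0→1  emit P1@[36:36]
i=37 'c': node 1→2
i=38 'a': node 2→3  emit P0@[36:38],P3@[37:38]
i=39 'c': node 3→4 (fail-walked)
i=40 'c': node 4→5
i=41 'c': node 5→6
i=42 'c': node 6→6 (fail-walked)
i=43 'c': node 6→6 (fail-walked)
i=44 'b': node 6→1 (fail-walked)  emit P1@[44:44]
i=45 'c': node 1→2
i=46 'a': node 2→3  emit P0@[44:46],P3@[45:46]
i=47 'b': node 3→1 (fail-walked)  emit P1@[47:47]
i=48 'b': node 1→1 (fail-walked)  emit P1@[48:48]
i=49 'b': node 1→1 (fail-walked)  emit P1@[49:49]
i=50 'c': node 1→2
i=51 'a': node 2→3  emit P0@[49:51],P3@[50:51]
i=52 'c': node 3→4 (fail-walked)
i=53 'a': node 4→8  emit P3@[52:53]
i=54 'b': node 8→1 (fail-walked)  emit P1@[54:54]
i=55 'b': node 1→1 (fail-walked)  emit P1@[55:55]
i=56 'b': node 1→1 (fail-walked)  emit P1@[56:56]
i=57 'a': node 1→0 (fail-walked)
i=58 'a': node 0→0
i=59 'a': node 0→0

Matches: [[3,3],[6,3],[8,1],[12,3],[15,1],[18,3],[21,1],[22,1],[26,1],[27,1],[29,0],[29,3],[33,2],[33,3],[36,1],[38,0],[38,3],[44,1],[46,0],[46,3],[47,1],[48,1],[49,1],[51,0],[51,3],[53,3],[54,1],[55,1],[56,1]]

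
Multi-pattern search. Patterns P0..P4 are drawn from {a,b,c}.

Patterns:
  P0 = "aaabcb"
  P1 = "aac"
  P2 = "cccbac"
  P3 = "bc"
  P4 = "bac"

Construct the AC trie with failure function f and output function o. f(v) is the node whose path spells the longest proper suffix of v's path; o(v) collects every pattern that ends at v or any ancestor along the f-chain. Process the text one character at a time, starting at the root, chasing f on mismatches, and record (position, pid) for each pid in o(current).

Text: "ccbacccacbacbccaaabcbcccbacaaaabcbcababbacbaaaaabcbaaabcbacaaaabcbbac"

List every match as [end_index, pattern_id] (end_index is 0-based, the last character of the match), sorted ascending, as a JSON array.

Construct AC machine:
Trie nodes:
  n0 'ε': a→1 b→14 c→8
  n1 'a': a→2
  n2 'aa': a→3 c→7
  n3 'aaa': b→4
  n4 'aaab': c→5
  n5 'aaabc': b→6
  n6 'aaabcb': ·  ←P0
  n7 'aac': ·  ←P1
  n8 'c': c→9
  n9 'cc': c→10
  n10 'ccc': b→11
  n11 'cccb': a→12
  n12 'cccba': c→13
  n13 'cccbac': ·  ←P2
  n14 'b': a→16 c→15
  n15 'bc': ·  ←P3
  n16 'ba': c→17
  n17 'bac': ·  ←P4

Failure links (BFS by depth):
  fail(1) 'a': from fail(0)=0 chase 'a': 0 ⇒ 0;  out=∅∪out(0)=∅
  fail(8) 'c': from fail(0)=0 chase 'c': 0 ⇒ 0;  out=∅∪out(0)=∅
  fail(14) 'b': from fail(0)=0 chase 'b': 0 ⇒ 0;  out=∅∪out(0)=∅
  fail(2) 'aa': from fail(1)=0 chase 'a': 0 ⇒ 1;  out=∅∪out(1)=∅
  fail(9) 'cc': from fail(8)=0 chase 'c': 0 ⇒ 8;  out=∅∪out(8)=∅
  fail(15) 'bc': from fail(14)=0 chase 'c': 0 ⇒ 8;  out={3}∪out(8)={3}
  fail(16) 'ba': from fail(14)=0 chase 'a': 0 ⇒ 1;  out=∅∪out(1)=∅
  fail(3) 'aaa': from fail(2)=1 chase 'a': 1 ⇒ 2;  out=∅∪out(2)=∅
  fail(7) 'aac': from fail(2)=1 chase 'c': 1→0 ⇒ 8;  out={1}∪out(8)={1}
  fail(10) 'ccc': from fail(9)=8 chase 'c': 8 ⇒ 9;  out=∅∪out(9)=∅
  fail(17) 'bac': from fail(16)=1 chase 'c': 1→0 ⇒ 8;  out={4}∪out(8)={4}
  fail(4) 'aaab': from fail(3)=2 chase 'b': 2→1→0 ⇒ 14;  out=∅∪out(14)=∅
  fail(11) 'cccb': from fail(10)=9 chase 'b': 9→8→0 ⇒ 14;  out=∅∪out(14)=∅
  fail(5) 'aaabc': from fail(4)=14 chase 'c': 14 ⇒ 15;  out=∅∪out(15)={3}
  fail(12) 'cccba': from fail(11)=14 chase 'a': 14 ⇒ 16;  out=∅∪out(16)=∅
  fail(6) 'aaabcb': from fail(5)=15 chase 'b': 15→8→0 ⇒ 14;  out={0}∪out(14)={0}
  fail(13) 'cccbac': from fail(12)=16 chase 'c': 16 ⇒ 17;  out={2}∪out(17)={2,4}

Run:
i=0 'c': node 0→8
i=1 'c': node 8→9
i=2 'b': node 9→14 ·f
i=3 'a': node 14→16
i=4 'c': node 16→17  emit P4@[2:4]
i=5 'c': node 17→9 ·f
i=6 'c': node 9→10
i=7 'a': node 10→1 ·f
i=8 'c': node 1→8 ·f
i=9 'b': node 8→14 ·f
i=10 'a': node 14→16
i=11 'c': node 16→17  emit P4@[9:11]
i=12 'b': node 17→14 ·f
i=13 'c': node 14→15  emit P3@[12:13]
i=14 'c': node 15→9 ·f
i=15 'a': node 9→1 ·f
i=16 'a': node 1→2
i=17 'a': node 2→3
i=18 'b': node 3→4
i=19 'c': node 4→5  emit P3@[18:19]
i=20 'b': node 5→6  emit P0@[15:20]
i=21 'c': node 6→15 ·f  emit P3@[20:21]
i=22 'c': node 15→9 ·f
i=23 'c': node 9→10
i=24 'b': node 10→11
i=25 'a': node 11→12
i=26 'c': node 12→13  emit P2@[21:26],P4@[24:26]
i=27 'a': node 13→1 ·f
i=28 'a': node 1→2
i=29 'a': node 2→3
i=30 'a': node 3→3 ·f
i=31 'b': node 3→4
i=32 'c': node 4→5  emit P3@[31:32]
i=33 'b': node 5→6  emit P0@[28:33]
i=34 'c': node 6→15 ·f  emit P3@[33:34]
i=35 'a': node 15→1 ·f
i=36 'b': node 1→14 ·f
i=37 'a': node 14→16
i=38 'b': node 16→14 ·f
i=39 'b': node 14→14 ·f
i=40 'a': node 14→16
i=41 'c': node 16→17  emit P4@[39:41]
i=42 'b': node 17→14 ·f
i=43 'a': node 14→16
i=44 'a': node 16→2 ·f
i=45 'a': node 2→3
i=46 'a': node 3→3 ·f
i=47 'a': node 3→3 ·f
i=48 'b': node 3→4
i=49 'c': node 4→5  emit P3@[48:49]
i=50 'b': node 5→6  emit P0@[45:50]
i=51 'a': node 6→16 ·f
i=52 'a': node 16→2 ·f
i=53 'a': node 2→3
i=54 'b': node 3→4
i=55 'c': node 4→5  emit P3@[54:55]
i=56 'b': node 5→6  emit P0@[51:56]
i=57 'a': node 6→16 ·f
i=58 'c': node 16→17  emit P4@[56:58]
i=59 'a': node 17→1 ·f
i=60 'a': node 1→2
i=61 'a': node 2→3
i=62 'a': node 3→3 ·f
i=63 'b': node 3→4
i=64 'c': node 4→5  emit P3@[63:64]
i=65 'b': node 5→6  emit P0@[60:65]
i=66 'b': node 6→14 ·f
i=67 'a': node 14→16
i=68 'c': node 16→17  emit P4@[66:68]

Result: [[4,4],[11,4],[13,3],[19,3],[20,0],[21,3],[26,2],[26,4],[32,3],[33,0],[34,3],[41,4],[49,3],[50,0],[55,3],[56,0],[58,4],[64,3],[65,0],[68,4]]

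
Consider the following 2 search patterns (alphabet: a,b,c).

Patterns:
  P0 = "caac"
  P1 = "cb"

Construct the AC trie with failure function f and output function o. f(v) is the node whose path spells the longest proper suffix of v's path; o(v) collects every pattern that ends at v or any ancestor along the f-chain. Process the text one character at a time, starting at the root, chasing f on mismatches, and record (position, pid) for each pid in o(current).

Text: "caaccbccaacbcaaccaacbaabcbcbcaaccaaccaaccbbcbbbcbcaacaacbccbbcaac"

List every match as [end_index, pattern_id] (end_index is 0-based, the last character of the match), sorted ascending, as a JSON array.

Construct AC machine:
Trie nodes:
  0='ε' goto c→1
  1='c' goto a→2 b→5
  2='ca' goto a→3
  3='caa' goto c→4
  4='caac' goto ·  [P0 ends]
  5='cb' goto ·  [P1 ends]

Failure links (BFS by depth):
  n1('c'): parent n0 fail=0; on 'c' 0 → fail=0;  out ∅∪∅=∅
  n2('ca'): parent n1 fail=0; on 'a' 0 → fail=0;  out ∅∪∅=∅
  n5('cb'): parent n1 fail=0; on 'b' 0 → fail=0;  out {1}∪∅={1}
  n3('caa'): parent n2 fail=0; on 'a' 0 → fail=0;  out ∅∪∅=∅
  n4('caac'): parent n3 fail=0; on 'c' 0 → fail=1;  out {0}∪∅={0}

Text stream:
i=0 'c': node 0→1
i=1 'a': node 1→2
i=2 'a': node 2→3
i=3 'c': node 3→4  emit P0@[0:3]
i=4 'c': node 4→1 (via fail)
i=5 'b': node 1→5  emit P1@[4:5]
i=6 'c': node 5→1 (via fail)
i=7 'c': node 1→1 (via fail)
i=8 'a': node 1→2
i=9 'a': node 2→3
i=10 'c': node 3→4  emit P0@[7:10]
i=11 'b': node 4→5 (via fail)  emit P1@[10:11]
i=12 'c': node 5→1 (via fail)
i=13 'a': node 1→2
i=14 'a': node 2→3
i=15 'c': node 3→4  emit P0@[12:15]
i=16 'c': node 4→1 (via fail)
i=17 'a': node 1→2
i=18 'a': node 2→3
i=19 'c': node 3→4  emit P0@[16:19]
i=20 'b': node 4→5 (via fail)  emit P1@[19:20]
i=21 'a': node 5→0 (via fail)
i=22 'a': node 0→0
i=23 'b': node 0→0
i=24 'c': node 0→1
i=25 'b': node 1→5  emit P1@[24:25]
i=26 'c': node 5→1 (via fail)
i=27 'b': node 1→5  emit P1@[26:27]
i=28 'c': node 5→1 (via fail)
i=29 'a': node 1→2
i=30 'a': node 2→3
i=31 'c': node 3→4  emit P0@[28:31]
i=32 'c': node 4→1 (via fail)
i=33 'a': node 1→2
i=34 'a': node 2→3
i=35 'c': node 3→4  emit P0@[32:35]
i=36 'c': node 4→1 (via fail)
i=37 'a': node 1→2
i=38 'a': node 2→3
i=39 'c': node 3→4  emit P0@[36:39]
i=40 'c': node 4→1 (via fail)
i=41 'b': node 1→5  emit P1@[40:41]
i=42 'b': node 5→0 (via fail)
i=43 'c': node 0→1
i=44 'b': node 1→5  emit P1@[43:44]
i=45 'b': node 5→0 (via fail)
i=46 'b': node 0→0
i=47 'c': node 0→1
i=48 'b': node 1→5  emit P1@[47:48]
i=49 'c': node 5→1 (via fail)
i=50 'a': node 1→2
i=51 'a': node 2→3
i=52 'c': node 3→4  emit P0@[49:52]
i=53 'a': node 4→2 (via fail)
i=54 'a': node 2→3
i=55 'c': node 3→4  emit P0@[52:55]
i=56 'b': node 4→5 (via fail)  emit P1@[55:56]
i=57 'c': node 5→1 (via fail)
i=58 'c': node 1→1 (via fail)
i=59 'b': node 1→5  emit P1@[58:59]
i=60 'b': node 5→0 (via fail)
i=61 'c': node 0→1
i=62 'a': node 1→2
i=63 'a': node 2→3
i=64 'c': node 3→4  emit P0@[61:64]

Result: [[3,0],[5,1],[10,0],[11,1],[15,0],[19,0],[20,1],[25,1],[27,1],[31,0],[35,0],[39,0],[41,1],[44,1],[48,1],[52,0],[55,0],[56,1],[59,1],[64,0]]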